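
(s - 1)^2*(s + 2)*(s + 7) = s^4 + 7*s^3 - 3*s^2 - 19*s + 14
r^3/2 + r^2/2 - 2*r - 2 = (r/2 + 1)*(r - 2)*(r + 1)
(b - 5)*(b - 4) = b^2 - 9*b + 20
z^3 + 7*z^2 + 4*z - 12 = (z - 1)*(z + 2)*(z + 6)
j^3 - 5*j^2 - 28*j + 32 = (j - 8)*(j - 1)*(j + 4)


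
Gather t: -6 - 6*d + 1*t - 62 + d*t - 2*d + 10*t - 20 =-8*d + t*(d + 11) - 88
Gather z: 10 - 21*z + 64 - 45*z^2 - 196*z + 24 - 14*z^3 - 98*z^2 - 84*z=-14*z^3 - 143*z^2 - 301*z + 98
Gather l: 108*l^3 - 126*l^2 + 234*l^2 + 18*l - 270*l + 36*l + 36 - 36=108*l^3 + 108*l^2 - 216*l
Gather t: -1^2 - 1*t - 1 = -t - 2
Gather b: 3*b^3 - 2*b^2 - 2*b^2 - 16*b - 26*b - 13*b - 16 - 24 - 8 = 3*b^3 - 4*b^2 - 55*b - 48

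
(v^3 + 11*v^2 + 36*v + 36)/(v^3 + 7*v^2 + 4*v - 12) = (v + 3)/(v - 1)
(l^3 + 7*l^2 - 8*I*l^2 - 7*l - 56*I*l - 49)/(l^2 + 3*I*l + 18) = (l^3 + l^2*(7 - 8*I) + l*(-7 - 56*I) - 49)/(l^2 + 3*I*l + 18)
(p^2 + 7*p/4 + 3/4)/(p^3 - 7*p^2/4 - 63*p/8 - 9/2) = 2*(p + 1)/(2*p^2 - 5*p - 12)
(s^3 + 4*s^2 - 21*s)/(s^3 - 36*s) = (s^2 + 4*s - 21)/(s^2 - 36)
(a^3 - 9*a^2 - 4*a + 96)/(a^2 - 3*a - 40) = (a^2 - a - 12)/(a + 5)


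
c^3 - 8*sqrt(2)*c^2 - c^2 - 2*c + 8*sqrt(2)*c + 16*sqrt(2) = (c - 2)*(c + 1)*(c - 8*sqrt(2))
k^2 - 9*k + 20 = (k - 5)*(k - 4)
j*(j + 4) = j^2 + 4*j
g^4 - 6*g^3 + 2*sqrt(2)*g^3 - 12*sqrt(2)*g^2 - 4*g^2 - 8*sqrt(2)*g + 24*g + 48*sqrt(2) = (g - 6)*(g - 2)*(g + 2)*(g + 2*sqrt(2))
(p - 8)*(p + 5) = p^2 - 3*p - 40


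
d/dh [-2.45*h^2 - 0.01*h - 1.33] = -4.9*h - 0.01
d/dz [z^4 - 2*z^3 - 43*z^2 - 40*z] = 4*z^3 - 6*z^2 - 86*z - 40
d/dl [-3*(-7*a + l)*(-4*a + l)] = 33*a - 6*l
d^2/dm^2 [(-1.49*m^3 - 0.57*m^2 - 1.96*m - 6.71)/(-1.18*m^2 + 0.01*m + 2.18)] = (8.88178419700125e-16*m^4 + 13.13771*m^3 + 65.050524*m^2 + 72.262812*m + 39.85523)/(1.643032*m^6 - 0.041772*m^5 - 9.105942*m^4 + 0.154343*m^3 + 16.822842*m^2 - 0.142572*m - 10.360232)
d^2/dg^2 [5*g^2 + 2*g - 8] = 10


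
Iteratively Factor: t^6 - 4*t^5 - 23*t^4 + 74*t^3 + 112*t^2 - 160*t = (t - 5)*(t^5 + t^4 - 18*t^3 - 16*t^2 + 32*t) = (t - 5)*(t - 1)*(t^4 + 2*t^3 - 16*t^2 - 32*t) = t*(t - 5)*(t - 1)*(t^3 + 2*t^2 - 16*t - 32) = t*(t - 5)*(t - 4)*(t - 1)*(t^2 + 6*t + 8) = t*(t - 5)*(t - 4)*(t - 1)*(t + 2)*(t + 4)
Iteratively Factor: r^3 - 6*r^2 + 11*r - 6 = (r - 1)*(r^2 - 5*r + 6) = (r - 2)*(r - 1)*(r - 3)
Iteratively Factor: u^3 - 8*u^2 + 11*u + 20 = (u - 5)*(u^2 - 3*u - 4) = (u - 5)*(u - 4)*(u + 1)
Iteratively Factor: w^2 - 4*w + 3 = (w - 1)*(w - 3)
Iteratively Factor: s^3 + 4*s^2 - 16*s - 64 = (s - 4)*(s^2 + 8*s + 16) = (s - 4)*(s + 4)*(s + 4)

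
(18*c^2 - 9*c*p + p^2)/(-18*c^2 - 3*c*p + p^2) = (-3*c + p)/(3*c + p)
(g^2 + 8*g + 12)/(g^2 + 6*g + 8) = (g + 6)/(g + 4)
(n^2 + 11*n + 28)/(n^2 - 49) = (n + 4)/(n - 7)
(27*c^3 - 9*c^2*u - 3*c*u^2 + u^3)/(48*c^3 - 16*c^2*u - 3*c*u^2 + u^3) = (-9*c^2 + u^2)/(-16*c^2 + u^2)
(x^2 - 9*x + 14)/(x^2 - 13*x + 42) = (x - 2)/(x - 6)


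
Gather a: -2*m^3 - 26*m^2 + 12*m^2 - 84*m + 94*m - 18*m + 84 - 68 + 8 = -2*m^3 - 14*m^2 - 8*m + 24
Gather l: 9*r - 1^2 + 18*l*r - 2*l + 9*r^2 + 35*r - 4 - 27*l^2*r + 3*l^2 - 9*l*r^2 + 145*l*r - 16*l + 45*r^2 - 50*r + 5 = l^2*(3 - 27*r) + l*(-9*r^2 + 163*r - 18) + 54*r^2 - 6*r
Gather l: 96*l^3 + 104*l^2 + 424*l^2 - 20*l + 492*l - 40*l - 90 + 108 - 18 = 96*l^3 + 528*l^2 + 432*l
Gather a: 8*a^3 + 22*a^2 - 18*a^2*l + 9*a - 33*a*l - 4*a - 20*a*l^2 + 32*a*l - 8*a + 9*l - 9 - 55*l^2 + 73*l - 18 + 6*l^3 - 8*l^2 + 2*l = 8*a^3 + a^2*(22 - 18*l) + a*(-20*l^2 - l - 3) + 6*l^3 - 63*l^2 + 84*l - 27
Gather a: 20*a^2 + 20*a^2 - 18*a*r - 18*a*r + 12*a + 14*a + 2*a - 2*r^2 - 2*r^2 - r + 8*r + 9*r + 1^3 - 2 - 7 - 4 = 40*a^2 + a*(28 - 36*r) - 4*r^2 + 16*r - 12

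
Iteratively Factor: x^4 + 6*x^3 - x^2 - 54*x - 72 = (x + 2)*(x^3 + 4*x^2 - 9*x - 36) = (x + 2)*(x + 4)*(x^2 - 9) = (x - 3)*(x + 2)*(x + 4)*(x + 3)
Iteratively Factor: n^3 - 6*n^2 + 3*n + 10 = (n - 5)*(n^2 - n - 2) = (n - 5)*(n - 2)*(n + 1)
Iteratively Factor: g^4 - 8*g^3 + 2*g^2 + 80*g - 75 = (g - 5)*(g^3 - 3*g^2 - 13*g + 15) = (g - 5)*(g + 3)*(g^2 - 6*g + 5) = (g - 5)^2*(g + 3)*(g - 1)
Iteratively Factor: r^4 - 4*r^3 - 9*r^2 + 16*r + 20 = (r + 1)*(r^3 - 5*r^2 - 4*r + 20) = (r + 1)*(r + 2)*(r^2 - 7*r + 10) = (r - 5)*(r + 1)*(r + 2)*(r - 2)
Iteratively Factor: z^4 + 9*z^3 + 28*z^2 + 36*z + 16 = (z + 4)*(z^3 + 5*z^2 + 8*z + 4) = (z + 2)*(z + 4)*(z^2 + 3*z + 2) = (z + 2)^2*(z + 4)*(z + 1)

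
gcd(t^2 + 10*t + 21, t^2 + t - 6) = t + 3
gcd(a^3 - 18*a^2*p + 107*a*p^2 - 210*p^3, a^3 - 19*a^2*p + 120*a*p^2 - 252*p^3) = a^2 - 13*a*p + 42*p^2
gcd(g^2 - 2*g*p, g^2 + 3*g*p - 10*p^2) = -g + 2*p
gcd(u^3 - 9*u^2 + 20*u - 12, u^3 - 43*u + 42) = u^2 - 7*u + 6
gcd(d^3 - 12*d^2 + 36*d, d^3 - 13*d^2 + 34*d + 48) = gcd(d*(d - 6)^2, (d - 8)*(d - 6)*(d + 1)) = d - 6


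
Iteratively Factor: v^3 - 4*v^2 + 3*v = (v - 1)*(v^2 - 3*v) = (v - 3)*(v - 1)*(v)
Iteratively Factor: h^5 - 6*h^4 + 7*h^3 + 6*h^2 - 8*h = (h + 1)*(h^4 - 7*h^3 + 14*h^2 - 8*h) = (h - 1)*(h + 1)*(h^3 - 6*h^2 + 8*h) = h*(h - 1)*(h + 1)*(h^2 - 6*h + 8) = h*(h - 2)*(h - 1)*(h + 1)*(h - 4)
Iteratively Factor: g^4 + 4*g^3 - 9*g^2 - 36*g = (g - 3)*(g^3 + 7*g^2 + 12*g) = g*(g - 3)*(g^2 + 7*g + 12) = g*(g - 3)*(g + 4)*(g + 3)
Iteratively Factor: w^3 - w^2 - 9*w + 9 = (w - 1)*(w^2 - 9) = (w - 1)*(w + 3)*(w - 3)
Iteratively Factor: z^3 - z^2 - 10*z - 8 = (z - 4)*(z^2 + 3*z + 2) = (z - 4)*(z + 2)*(z + 1)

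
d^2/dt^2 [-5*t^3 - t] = -30*t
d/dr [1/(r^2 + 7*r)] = (-2*r - 7)/(r^2*(r + 7)^2)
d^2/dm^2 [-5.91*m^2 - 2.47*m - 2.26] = -11.8200000000000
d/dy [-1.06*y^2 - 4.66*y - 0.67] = -2.12*y - 4.66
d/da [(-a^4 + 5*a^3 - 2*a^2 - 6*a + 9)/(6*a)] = -a^2/2 + 5*a/3 - 1/3 - 3/(2*a^2)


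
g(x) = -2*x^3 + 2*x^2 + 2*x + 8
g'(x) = -6*x^2 + 4*x + 2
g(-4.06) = 166.69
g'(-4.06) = -113.14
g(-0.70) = 8.27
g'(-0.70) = -3.74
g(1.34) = 9.46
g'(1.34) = -3.41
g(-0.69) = 8.23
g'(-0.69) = -3.62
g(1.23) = 9.76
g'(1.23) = -2.16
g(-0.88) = 9.15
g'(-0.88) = -6.17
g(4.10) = -88.02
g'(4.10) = -82.46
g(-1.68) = 19.77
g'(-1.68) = -21.65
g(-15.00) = 7178.00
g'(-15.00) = -1408.00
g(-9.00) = 1610.00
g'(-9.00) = -520.00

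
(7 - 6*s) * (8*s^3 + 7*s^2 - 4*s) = -48*s^4 + 14*s^3 + 73*s^2 - 28*s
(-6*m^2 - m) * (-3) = 18*m^2 + 3*m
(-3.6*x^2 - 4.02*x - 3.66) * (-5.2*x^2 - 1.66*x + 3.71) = 18.72*x^4 + 26.88*x^3 + 12.3492*x^2 - 8.8386*x - 13.5786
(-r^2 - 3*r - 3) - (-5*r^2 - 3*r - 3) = 4*r^2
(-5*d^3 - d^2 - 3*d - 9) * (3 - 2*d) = 10*d^4 - 13*d^3 + 3*d^2 + 9*d - 27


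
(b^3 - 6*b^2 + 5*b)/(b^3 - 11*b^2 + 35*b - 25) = b/(b - 5)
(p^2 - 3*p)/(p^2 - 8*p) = (p - 3)/(p - 8)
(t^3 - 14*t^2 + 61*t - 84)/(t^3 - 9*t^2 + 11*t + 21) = (t - 4)/(t + 1)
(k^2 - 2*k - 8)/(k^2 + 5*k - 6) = (k^2 - 2*k - 8)/(k^2 + 5*k - 6)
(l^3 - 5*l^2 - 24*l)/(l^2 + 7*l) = (l^2 - 5*l - 24)/(l + 7)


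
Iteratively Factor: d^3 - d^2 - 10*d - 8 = (d - 4)*(d^2 + 3*d + 2) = (d - 4)*(d + 1)*(d + 2)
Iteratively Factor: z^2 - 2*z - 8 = (z + 2)*(z - 4)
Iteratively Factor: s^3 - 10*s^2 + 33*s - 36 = (s - 3)*(s^2 - 7*s + 12) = (s - 4)*(s - 3)*(s - 3)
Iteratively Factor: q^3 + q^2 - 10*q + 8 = (q - 2)*(q^2 + 3*q - 4) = (q - 2)*(q + 4)*(q - 1)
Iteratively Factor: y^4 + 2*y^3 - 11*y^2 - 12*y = (y)*(y^3 + 2*y^2 - 11*y - 12) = y*(y - 3)*(y^2 + 5*y + 4) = y*(y - 3)*(y + 1)*(y + 4)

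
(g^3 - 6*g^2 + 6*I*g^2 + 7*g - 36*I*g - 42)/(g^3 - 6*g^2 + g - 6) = (g + 7*I)/(g + I)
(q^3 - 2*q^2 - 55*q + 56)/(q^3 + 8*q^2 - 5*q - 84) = (q^2 - 9*q + 8)/(q^2 + q - 12)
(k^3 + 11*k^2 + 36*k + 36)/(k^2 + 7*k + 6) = (k^2 + 5*k + 6)/(k + 1)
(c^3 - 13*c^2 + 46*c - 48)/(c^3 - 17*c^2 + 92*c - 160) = (c^2 - 5*c + 6)/(c^2 - 9*c + 20)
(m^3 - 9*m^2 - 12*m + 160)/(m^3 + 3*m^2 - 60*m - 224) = (m - 5)/(m + 7)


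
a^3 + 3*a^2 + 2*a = a*(a + 1)*(a + 2)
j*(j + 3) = j^2 + 3*j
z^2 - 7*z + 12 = (z - 4)*(z - 3)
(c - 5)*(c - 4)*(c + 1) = c^3 - 8*c^2 + 11*c + 20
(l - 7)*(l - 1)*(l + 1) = l^3 - 7*l^2 - l + 7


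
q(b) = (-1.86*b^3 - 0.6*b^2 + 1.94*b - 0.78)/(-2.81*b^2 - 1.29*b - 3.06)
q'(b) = (5.62*b + 1.29)*(-1.86*b^3 - 0.6*b^2 + 1.94*b - 0.78)/(-2.81*b^2 - 1.29*b - 3.06)^2 + (-5.58*b^2 - 1.2*b + 1.94)/(-2.81*b^2 - 1.29*b - 3.06)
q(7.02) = 4.38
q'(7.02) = 0.68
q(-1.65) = -0.32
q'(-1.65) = 1.02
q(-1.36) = -0.02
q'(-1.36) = 1.02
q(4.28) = 2.49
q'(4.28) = 0.71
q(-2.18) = -0.84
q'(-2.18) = 0.94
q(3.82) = 2.16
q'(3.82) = 0.71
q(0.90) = 0.13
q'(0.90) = 0.43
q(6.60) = 4.10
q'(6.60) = 0.69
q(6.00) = 3.68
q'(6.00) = 0.69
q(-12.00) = -7.91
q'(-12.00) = 0.67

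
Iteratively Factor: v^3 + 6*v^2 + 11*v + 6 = (v + 1)*(v^2 + 5*v + 6) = (v + 1)*(v + 2)*(v + 3)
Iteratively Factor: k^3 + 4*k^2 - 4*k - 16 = (k + 2)*(k^2 + 2*k - 8) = (k - 2)*(k + 2)*(k + 4)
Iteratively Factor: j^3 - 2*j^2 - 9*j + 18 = (j + 3)*(j^2 - 5*j + 6) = (j - 3)*(j + 3)*(j - 2)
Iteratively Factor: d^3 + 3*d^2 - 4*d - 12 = (d + 3)*(d^2 - 4) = (d - 2)*(d + 3)*(d + 2)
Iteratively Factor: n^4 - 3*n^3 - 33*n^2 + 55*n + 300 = (n - 5)*(n^3 + 2*n^2 - 23*n - 60) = (n - 5)*(n + 4)*(n^2 - 2*n - 15) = (n - 5)^2*(n + 4)*(n + 3)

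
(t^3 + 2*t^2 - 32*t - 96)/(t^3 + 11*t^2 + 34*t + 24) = (t^2 - 2*t - 24)/(t^2 + 7*t + 6)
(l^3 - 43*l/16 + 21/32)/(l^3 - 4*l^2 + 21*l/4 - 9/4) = (16*l^2 + 24*l - 7)/(8*(2*l^2 - 5*l + 3))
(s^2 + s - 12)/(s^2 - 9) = (s + 4)/(s + 3)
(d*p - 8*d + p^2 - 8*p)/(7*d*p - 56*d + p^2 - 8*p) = (d + p)/(7*d + p)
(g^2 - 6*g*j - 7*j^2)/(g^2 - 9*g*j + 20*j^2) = (g^2 - 6*g*j - 7*j^2)/(g^2 - 9*g*j + 20*j^2)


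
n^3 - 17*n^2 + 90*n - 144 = (n - 8)*(n - 6)*(n - 3)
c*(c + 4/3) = c^2 + 4*c/3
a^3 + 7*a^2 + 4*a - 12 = (a - 1)*(a + 2)*(a + 6)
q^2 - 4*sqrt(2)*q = q*(q - 4*sqrt(2))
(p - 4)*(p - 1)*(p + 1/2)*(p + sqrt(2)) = p^4 - 9*p^3/2 + sqrt(2)*p^3 - 9*sqrt(2)*p^2/2 + 3*p^2/2 + 2*p + 3*sqrt(2)*p/2 + 2*sqrt(2)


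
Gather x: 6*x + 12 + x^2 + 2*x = x^2 + 8*x + 12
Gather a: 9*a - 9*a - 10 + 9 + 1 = 0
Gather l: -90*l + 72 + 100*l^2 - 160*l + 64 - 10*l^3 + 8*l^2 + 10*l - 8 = -10*l^3 + 108*l^2 - 240*l + 128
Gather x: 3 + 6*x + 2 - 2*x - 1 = 4*x + 4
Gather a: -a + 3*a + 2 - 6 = 2*a - 4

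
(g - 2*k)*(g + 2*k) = g^2 - 4*k^2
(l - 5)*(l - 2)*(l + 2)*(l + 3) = l^4 - 2*l^3 - 19*l^2 + 8*l + 60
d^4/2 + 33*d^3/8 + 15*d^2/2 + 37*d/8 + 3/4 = (d/2 + 1/2)*(d + 1/4)*(d + 1)*(d + 6)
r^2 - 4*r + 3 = (r - 3)*(r - 1)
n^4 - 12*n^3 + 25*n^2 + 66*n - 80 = (n - 8)*(n - 5)*(n - 1)*(n + 2)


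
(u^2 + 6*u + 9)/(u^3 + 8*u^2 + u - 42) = (u + 3)/(u^2 + 5*u - 14)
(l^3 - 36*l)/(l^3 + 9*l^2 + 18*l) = (l - 6)/(l + 3)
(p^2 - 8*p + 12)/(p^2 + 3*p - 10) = (p - 6)/(p + 5)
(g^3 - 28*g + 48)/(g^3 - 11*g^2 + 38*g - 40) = (g + 6)/(g - 5)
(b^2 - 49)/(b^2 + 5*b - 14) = (b - 7)/(b - 2)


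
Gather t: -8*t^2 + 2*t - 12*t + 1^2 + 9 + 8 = -8*t^2 - 10*t + 18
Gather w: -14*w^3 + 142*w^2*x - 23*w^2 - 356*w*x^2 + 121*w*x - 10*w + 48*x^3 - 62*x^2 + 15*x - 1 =-14*w^3 + w^2*(142*x - 23) + w*(-356*x^2 + 121*x - 10) + 48*x^3 - 62*x^2 + 15*x - 1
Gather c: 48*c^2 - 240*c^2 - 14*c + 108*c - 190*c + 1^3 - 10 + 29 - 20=-192*c^2 - 96*c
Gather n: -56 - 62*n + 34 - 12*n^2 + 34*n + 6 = -12*n^2 - 28*n - 16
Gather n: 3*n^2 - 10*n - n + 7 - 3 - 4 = 3*n^2 - 11*n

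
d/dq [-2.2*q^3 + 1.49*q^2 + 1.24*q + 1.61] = -6.6*q^2 + 2.98*q + 1.24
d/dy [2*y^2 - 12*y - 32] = 4*y - 12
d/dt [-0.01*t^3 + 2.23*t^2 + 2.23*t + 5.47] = -0.03*t^2 + 4.46*t + 2.23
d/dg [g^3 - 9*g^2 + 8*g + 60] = 3*g^2 - 18*g + 8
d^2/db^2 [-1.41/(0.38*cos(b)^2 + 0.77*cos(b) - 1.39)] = (0.814416*(1 - cos(b)^2)^2 + 1.237698*cos(b)^3 + 4.222245*cos(b)^2 - 0.966273*cos(b) - 3.975918)/(0.38*cos(b)^2 + 0.77*cos(b) - 1.39)^3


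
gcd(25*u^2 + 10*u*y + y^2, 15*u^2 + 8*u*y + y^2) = 5*u + y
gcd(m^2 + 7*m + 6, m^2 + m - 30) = m + 6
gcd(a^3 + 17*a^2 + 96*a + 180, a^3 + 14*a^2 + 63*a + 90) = a^2 + 11*a + 30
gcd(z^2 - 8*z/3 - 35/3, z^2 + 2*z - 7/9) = z + 7/3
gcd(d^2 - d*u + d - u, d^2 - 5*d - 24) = 1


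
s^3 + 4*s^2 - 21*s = s*(s - 3)*(s + 7)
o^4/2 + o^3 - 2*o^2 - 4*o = o*(o/2 + 1)*(o - 2)*(o + 2)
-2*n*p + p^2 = p*(-2*n + p)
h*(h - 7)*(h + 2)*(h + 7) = h^4 + 2*h^3 - 49*h^2 - 98*h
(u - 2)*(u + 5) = u^2 + 3*u - 10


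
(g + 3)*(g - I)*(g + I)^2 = g^4 + 3*g^3 + I*g^3 + g^2 + 3*I*g^2 + 3*g + I*g + 3*I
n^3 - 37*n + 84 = (n - 4)*(n - 3)*(n + 7)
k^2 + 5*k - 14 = (k - 2)*(k + 7)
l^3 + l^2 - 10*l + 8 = (l - 2)*(l - 1)*(l + 4)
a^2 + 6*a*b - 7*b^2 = (a - b)*(a + 7*b)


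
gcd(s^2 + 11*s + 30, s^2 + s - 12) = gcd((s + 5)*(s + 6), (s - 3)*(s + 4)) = 1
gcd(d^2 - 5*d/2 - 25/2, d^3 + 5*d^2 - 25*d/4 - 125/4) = d + 5/2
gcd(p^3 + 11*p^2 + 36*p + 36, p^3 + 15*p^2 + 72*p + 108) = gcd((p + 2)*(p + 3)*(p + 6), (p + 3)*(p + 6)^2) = p^2 + 9*p + 18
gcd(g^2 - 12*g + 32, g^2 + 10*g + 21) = 1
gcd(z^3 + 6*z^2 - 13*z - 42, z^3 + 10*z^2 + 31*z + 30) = z + 2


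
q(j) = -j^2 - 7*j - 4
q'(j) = -2*j - 7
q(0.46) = -7.43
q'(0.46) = -7.92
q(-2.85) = 7.83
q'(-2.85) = -1.30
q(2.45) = -27.15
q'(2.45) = -11.90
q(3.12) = -35.57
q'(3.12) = -13.24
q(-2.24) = 6.66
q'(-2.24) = -2.52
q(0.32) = -6.34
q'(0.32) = -7.64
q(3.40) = -39.36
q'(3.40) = -13.80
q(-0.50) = -0.75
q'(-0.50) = -6.00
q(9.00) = -148.00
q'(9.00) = -25.00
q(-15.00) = -124.00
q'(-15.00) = 23.00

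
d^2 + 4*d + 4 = (d + 2)^2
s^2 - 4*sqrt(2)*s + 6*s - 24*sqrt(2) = (s + 6)*(s - 4*sqrt(2))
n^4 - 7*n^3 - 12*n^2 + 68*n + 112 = (n - 7)*(n - 4)*(n + 2)^2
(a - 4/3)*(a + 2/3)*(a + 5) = a^3 + 13*a^2/3 - 38*a/9 - 40/9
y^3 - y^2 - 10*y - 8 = (y - 4)*(y + 1)*(y + 2)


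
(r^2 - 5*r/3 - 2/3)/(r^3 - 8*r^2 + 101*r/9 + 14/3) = 3*(r - 2)/(3*r^2 - 25*r + 42)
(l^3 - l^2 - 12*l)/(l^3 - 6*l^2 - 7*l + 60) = l/(l - 5)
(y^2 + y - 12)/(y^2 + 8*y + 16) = (y - 3)/(y + 4)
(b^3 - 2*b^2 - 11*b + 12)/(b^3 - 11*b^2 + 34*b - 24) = (b + 3)/(b - 6)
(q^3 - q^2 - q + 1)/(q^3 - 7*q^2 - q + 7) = (q - 1)/(q - 7)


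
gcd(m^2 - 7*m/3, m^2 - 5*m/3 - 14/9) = m - 7/3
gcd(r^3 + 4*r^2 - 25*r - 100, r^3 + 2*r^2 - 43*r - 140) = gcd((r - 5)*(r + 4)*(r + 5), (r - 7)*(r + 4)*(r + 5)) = r^2 + 9*r + 20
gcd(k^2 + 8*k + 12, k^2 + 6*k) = k + 6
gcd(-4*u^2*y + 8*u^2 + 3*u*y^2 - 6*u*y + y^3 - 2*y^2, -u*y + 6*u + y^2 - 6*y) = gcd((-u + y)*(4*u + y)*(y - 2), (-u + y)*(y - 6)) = -u + y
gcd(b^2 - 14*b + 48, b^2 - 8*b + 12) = b - 6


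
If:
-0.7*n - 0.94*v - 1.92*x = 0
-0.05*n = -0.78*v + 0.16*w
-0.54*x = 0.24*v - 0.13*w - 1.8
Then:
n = 5.39175463055168 - 4.02660824536945*x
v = 0.955984863572993*x - 4.01513642700657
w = 5.9187412865963*x - 21.2587134037044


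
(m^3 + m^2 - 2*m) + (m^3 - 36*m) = 2*m^3 + m^2 - 38*m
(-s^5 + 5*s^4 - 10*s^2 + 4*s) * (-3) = 3*s^5 - 15*s^4 + 30*s^2 - 12*s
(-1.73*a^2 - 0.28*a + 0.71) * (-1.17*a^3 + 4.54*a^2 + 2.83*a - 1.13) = 2.0241*a^5 - 7.5266*a^4 - 6.9978*a^3 + 4.3859*a^2 + 2.3257*a - 0.8023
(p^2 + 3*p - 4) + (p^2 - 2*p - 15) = 2*p^2 + p - 19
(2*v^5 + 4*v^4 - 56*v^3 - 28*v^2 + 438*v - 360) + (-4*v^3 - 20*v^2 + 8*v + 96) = 2*v^5 + 4*v^4 - 60*v^3 - 48*v^2 + 446*v - 264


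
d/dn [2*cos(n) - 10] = -2*sin(n)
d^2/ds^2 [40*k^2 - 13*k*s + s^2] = 2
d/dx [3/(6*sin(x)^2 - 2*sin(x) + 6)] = 3*(1 - 6*sin(x))*cos(x)/(2*(3*sin(x)^2 - sin(x) + 3)^2)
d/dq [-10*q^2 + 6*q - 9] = 6 - 20*q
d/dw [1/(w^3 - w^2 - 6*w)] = (-3*w^2 + 2*w + 6)/(w^2*(-w^2 + w + 6)^2)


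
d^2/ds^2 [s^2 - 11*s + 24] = 2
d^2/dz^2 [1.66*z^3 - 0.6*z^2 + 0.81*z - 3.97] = 9.96*z - 1.2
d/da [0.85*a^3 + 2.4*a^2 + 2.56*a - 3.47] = 2.55*a^2 + 4.8*a + 2.56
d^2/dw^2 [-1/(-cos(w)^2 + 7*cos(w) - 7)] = (4*sin(w)^4 - 23*sin(w)^2 + 301*cos(w)/4 - 21*cos(3*w)/4 - 65)/(sin(w)^2 + 7*cos(w) - 8)^3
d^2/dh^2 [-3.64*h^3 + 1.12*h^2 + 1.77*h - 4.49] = 2.24 - 21.84*h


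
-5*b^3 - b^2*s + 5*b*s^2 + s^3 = (-b + s)*(b + s)*(5*b + s)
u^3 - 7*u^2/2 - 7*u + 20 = (u - 4)*(u - 2)*(u + 5/2)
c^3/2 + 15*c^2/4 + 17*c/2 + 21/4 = (c/2 + 1/2)*(c + 3)*(c + 7/2)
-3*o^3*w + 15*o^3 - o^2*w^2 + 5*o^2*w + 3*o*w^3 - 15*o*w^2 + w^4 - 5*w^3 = (-o + w)*(o + w)*(3*o + w)*(w - 5)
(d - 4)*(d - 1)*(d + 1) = d^3 - 4*d^2 - d + 4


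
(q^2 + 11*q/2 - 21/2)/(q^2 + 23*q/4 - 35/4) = 2*(2*q - 3)/(4*q - 5)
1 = 1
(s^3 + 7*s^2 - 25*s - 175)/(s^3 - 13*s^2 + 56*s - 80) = (s^2 + 12*s + 35)/(s^2 - 8*s + 16)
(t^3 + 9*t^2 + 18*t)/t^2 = t + 9 + 18/t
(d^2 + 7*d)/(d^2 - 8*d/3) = 3*(d + 7)/(3*d - 8)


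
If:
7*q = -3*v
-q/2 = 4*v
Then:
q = 0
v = 0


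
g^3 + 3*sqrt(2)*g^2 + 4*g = g*(g + sqrt(2))*(g + 2*sqrt(2))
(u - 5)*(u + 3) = u^2 - 2*u - 15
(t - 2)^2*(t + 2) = t^3 - 2*t^2 - 4*t + 8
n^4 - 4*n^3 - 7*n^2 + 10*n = n*(n - 5)*(n - 1)*(n + 2)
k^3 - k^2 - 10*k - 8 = (k - 4)*(k + 1)*(k + 2)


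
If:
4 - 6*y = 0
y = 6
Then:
No Solution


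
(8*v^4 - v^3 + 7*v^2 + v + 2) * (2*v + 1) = 16*v^5 + 6*v^4 + 13*v^3 + 9*v^2 + 5*v + 2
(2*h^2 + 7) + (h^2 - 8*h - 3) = 3*h^2 - 8*h + 4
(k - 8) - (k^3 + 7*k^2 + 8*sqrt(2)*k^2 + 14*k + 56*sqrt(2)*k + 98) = -k^3 - 8*sqrt(2)*k^2 - 7*k^2 - 56*sqrt(2)*k - 13*k - 106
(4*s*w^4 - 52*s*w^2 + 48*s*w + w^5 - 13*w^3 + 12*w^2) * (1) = 4*s*w^4 - 52*s*w^2 + 48*s*w + w^5 - 13*w^3 + 12*w^2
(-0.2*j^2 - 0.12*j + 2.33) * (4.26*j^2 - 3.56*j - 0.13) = -0.852*j^4 + 0.2008*j^3 + 10.379*j^2 - 8.2792*j - 0.3029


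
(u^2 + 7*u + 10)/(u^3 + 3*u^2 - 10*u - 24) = (u + 5)/(u^2 + u - 12)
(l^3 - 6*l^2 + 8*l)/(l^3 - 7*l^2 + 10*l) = (l - 4)/(l - 5)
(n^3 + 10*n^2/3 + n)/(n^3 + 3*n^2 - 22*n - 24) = n*(3*n^2 + 10*n + 3)/(3*(n^3 + 3*n^2 - 22*n - 24))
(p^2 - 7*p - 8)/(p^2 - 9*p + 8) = (p + 1)/(p - 1)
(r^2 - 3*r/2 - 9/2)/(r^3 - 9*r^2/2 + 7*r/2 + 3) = (2*r + 3)/(2*r^2 - 3*r - 2)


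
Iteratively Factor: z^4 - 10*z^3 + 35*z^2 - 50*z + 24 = (z - 3)*(z^3 - 7*z^2 + 14*z - 8) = (z - 3)*(z - 2)*(z^2 - 5*z + 4) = (z - 4)*(z - 3)*(z - 2)*(z - 1)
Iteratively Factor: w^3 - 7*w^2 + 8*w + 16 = (w - 4)*(w^2 - 3*w - 4) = (w - 4)*(w + 1)*(w - 4)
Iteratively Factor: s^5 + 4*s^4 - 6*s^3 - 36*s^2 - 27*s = (s + 3)*(s^4 + s^3 - 9*s^2 - 9*s) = (s + 1)*(s + 3)*(s^3 - 9*s) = (s - 3)*(s + 1)*(s + 3)*(s^2 + 3*s) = s*(s - 3)*(s + 1)*(s + 3)*(s + 3)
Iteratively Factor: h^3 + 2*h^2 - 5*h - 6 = (h + 1)*(h^2 + h - 6) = (h - 2)*(h + 1)*(h + 3)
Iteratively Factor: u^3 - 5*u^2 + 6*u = (u - 3)*(u^2 - 2*u) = u*(u - 3)*(u - 2)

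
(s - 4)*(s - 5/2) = s^2 - 13*s/2 + 10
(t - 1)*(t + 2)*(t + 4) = t^3 + 5*t^2 + 2*t - 8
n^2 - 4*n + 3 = (n - 3)*(n - 1)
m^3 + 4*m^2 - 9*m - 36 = (m - 3)*(m + 3)*(m + 4)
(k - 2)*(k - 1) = k^2 - 3*k + 2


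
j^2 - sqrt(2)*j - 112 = (j - 8*sqrt(2))*(j + 7*sqrt(2))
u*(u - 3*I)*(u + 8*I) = u^3 + 5*I*u^2 + 24*u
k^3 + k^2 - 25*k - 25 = (k - 5)*(k + 1)*(k + 5)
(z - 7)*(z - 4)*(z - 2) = z^3 - 13*z^2 + 50*z - 56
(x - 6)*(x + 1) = x^2 - 5*x - 6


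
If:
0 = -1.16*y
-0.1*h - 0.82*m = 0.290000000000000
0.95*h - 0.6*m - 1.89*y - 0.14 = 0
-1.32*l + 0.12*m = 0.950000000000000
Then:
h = -0.07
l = -0.75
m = -0.35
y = 0.00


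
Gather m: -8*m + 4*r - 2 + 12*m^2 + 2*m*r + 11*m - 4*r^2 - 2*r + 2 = 12*m^2 + m*(2*r + 3) - 4*r^2 + 2*r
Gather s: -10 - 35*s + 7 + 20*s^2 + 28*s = 20*s^2 - 7*s - 3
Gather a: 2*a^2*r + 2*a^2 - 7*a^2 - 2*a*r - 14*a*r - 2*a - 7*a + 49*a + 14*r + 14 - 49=a^2*(2*r - 5) + a*(40 - 16*r) + 14*r - 35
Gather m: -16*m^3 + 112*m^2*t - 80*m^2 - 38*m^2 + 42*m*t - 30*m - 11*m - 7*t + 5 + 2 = -16*m^3 + m^2*(112*t - 118) + m*(42*t - 41) - 7*t + 7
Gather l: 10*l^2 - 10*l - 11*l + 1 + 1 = 10*l^2 - 21*l + 2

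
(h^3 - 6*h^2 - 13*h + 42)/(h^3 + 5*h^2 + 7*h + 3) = (h^2 - 9*h + 14)/(h^2 + 2*h + 1)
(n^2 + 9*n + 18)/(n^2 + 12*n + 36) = (n + 3)/(n + 6)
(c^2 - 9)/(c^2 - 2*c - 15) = (c - 3)/(c - 5)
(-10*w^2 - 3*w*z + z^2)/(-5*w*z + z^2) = (2*w + z)/z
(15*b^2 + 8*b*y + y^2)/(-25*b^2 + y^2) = (3*b + y)/(-5*b + y)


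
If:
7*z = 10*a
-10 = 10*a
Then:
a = -1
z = -10/7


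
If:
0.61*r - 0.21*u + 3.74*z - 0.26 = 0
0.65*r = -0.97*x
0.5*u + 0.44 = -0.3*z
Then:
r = 0.12327868852459 - 6.33770491803279*z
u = -0.6*z - 0.88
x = 4.246915666723*z - 0.0826094304546223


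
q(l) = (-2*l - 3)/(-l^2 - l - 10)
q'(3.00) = -0.04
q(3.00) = 0.41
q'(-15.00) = -0.00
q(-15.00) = -0.12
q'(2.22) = -0.02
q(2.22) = 0.43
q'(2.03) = -0.01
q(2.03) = 0.44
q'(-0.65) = 0.21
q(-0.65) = 0.17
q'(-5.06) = -0.00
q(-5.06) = -0.23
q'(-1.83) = 0.16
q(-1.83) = -0.06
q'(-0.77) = 0.21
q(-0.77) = 0.15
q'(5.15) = -0.04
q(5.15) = 0.32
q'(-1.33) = 0.20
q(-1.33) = 0.03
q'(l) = (-2*l - 3)*(2*l + 1)/(-l^2 - l - 10)^2 - 2/(-l^2 - l - 10)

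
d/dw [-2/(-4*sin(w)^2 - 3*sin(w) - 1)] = -2*(8*sin(w) + 3)*cos(w)/(4*sin(w)^2 + 3*sin(w) + 1)^2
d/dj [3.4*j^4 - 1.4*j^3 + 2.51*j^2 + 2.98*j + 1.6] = 13.6*j^3 - 4.2*j^2 + 5.02*j + 2.98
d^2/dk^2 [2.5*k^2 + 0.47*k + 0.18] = 5.00000000000000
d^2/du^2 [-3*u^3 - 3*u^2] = -18*u - 6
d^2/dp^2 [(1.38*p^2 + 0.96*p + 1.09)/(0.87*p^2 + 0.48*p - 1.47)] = (0.300672*p^3 + 15.539418*p^2 + 10.097568*p + 10.60911)/(0.658503*p^6 + 1.089936*p^5 - 2.736585*p^4 - 3.57264*p^3 + 4.623885*p^2 + 3.111696*p - 3.176523)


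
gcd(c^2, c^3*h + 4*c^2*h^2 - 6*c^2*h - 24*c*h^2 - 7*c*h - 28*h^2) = 1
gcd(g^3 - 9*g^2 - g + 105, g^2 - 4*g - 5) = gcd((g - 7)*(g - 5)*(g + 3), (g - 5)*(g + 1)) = g - 5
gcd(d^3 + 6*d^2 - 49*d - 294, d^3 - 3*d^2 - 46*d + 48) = d + 6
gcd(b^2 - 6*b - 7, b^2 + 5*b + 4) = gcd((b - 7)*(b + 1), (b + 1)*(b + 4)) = b + 1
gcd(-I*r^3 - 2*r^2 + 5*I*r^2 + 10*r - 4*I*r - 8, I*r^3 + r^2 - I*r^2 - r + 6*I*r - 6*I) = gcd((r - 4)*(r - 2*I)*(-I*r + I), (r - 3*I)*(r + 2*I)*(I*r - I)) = r - 1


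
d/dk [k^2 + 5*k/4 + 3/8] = 2*k + 5/4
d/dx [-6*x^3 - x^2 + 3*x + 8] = -18*x^2 - 2*x + 3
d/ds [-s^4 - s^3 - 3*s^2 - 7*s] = -4*s^3 - 3*s^2 - 6*s - 7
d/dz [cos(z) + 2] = -sin(z)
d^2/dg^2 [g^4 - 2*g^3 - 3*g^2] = 12*g^2 - 12*g - 6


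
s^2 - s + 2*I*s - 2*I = (s - 1)*(s + 2*I)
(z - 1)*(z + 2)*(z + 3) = z^3 + 4*z^2 + z - 6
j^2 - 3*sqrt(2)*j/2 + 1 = (j - sqrt(2))*(j - sqrt(2)/2)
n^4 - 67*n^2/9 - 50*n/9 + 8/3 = (n - 3)*(n - 1/3)*(n + 4/3)*(n + 2)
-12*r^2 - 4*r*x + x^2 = (-6*r + x)*(2*r + x)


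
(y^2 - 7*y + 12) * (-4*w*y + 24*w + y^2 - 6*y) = -4*w*y^3 + 52*w*y^2 - 216*w*y + 288*w + y^4 - 13*y^3 + 54*y^2 - 72*y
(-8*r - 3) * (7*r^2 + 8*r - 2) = -56*r^3 - 85*r^2 - 8*r + 6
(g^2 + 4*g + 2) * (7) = 7*g^2 + 28*g + 14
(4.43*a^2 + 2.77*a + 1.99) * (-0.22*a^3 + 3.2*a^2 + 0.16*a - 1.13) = -0.9746*a^5 + 13.5666*a^4 + 9.135*a^3 + 1.8053*a^2 - 2.8117*a - 2.2487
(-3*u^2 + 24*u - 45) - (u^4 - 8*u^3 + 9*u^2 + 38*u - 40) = -u^4 + 8*u^3 - 12*u^2 - 14*u - 5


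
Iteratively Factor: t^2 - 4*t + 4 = (t - 2)*(t - 2)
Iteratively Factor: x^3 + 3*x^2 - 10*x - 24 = (x + 4)*(x^2 - x - 6) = (x + 2)*(x + 4)*(x - 3)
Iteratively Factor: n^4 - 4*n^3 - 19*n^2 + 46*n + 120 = (n - 5)*(n^3 + n^2 - 14*n - 24) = (n - 5)*(n + 2)*(n^2 - n - 12) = (n - 5)*(n + 2)*(n + 3)*(n - 4)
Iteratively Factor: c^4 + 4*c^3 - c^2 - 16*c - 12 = (c + 2)*(c^3 + 2*c^2 - 5*c - 6) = (c + 2)*(c + 3)*(c^2 - c - 2) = (c + 1)*(c + 2)*(c + 3)*(c - 2)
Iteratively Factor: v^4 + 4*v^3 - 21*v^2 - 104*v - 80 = (v + 1)*(v^3 + 3*v^2 - 24*v - 80) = (v - 5)*(v + 1)*(v^2 + 8*v + 16) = (v - 5)*(v + 1)*(v + 4)*(v + 4)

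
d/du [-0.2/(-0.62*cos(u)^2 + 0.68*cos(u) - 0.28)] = (0.248*cos(u) - 0.136)*sin(u)/(0.62*cos(u)^2 - 0.68*cos(u) + 0.28)^2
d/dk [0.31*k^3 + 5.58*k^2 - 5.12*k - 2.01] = 0.93*k^2 + 11.16*k - 5.12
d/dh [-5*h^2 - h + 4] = -10*h - 1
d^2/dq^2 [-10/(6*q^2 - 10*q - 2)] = 10*(-9*q^2 + 15*q + (6*q - 5)^2 + 3)/(-3*q^2 + 5*q + 1)^3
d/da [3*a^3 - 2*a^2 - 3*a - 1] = 9*a^2 - 4*a - 3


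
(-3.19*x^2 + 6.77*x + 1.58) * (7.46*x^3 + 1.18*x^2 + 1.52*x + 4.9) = -23.7974*x^5 + 46.74*x^4 + 14.9266*x^3 - 3.4762*x^2 + 35.5746*x + 7.742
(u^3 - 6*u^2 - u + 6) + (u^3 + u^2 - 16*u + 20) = 2*u^3 - 5*u^2 - 17*u + 26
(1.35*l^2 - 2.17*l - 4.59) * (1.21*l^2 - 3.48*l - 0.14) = 1.6335*l^4 - 7.3237*l^3 + 1.8087*l^2 + 16.277*l + 0.6426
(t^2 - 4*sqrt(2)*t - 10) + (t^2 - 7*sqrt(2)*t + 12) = 2*t^2 - 11*sqrt(2)*t + 2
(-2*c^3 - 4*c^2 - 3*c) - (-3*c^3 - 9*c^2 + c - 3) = c^3 + 5*c^2 - 4*c + 3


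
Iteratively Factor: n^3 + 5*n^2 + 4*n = (n + 1)*(n^2 + 4*n) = (n + 1)*(n + 4)*(n)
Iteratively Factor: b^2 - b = (b - 1)*(b)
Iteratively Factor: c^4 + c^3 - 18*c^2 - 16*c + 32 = (c - 4)*(c^3 + 5*c^2 + 2*c - 8) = (c - 4)*(c + 2)*(c^2 + 3*c - 4) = (c - 4)*(c - 1)*(c + 2)*(c + 4)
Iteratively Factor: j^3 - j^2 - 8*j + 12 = (j - 2)*(j^2 + j - 6) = (j - 2)^2*(j + 3)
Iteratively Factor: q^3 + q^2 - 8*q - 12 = (q + 2)*(q^2 - q - 6) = (q - 3)*(q + 2)*(q + 2)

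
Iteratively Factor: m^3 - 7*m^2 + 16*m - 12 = (m - 2)*(m^2 - 5*m + 6) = (m - 2)^2*(m - 3)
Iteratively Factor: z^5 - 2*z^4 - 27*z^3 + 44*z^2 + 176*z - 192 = (z - 1)*(z^4 - z^3 - 28*z^2 + 16*z + 192) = (z - 4)*(z - 1)*(z^3 + 3*z^2 - 16*z - 48) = (z - 4)*(z - 1)*(z + 4)*(z^2 - z - 12) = (z - 4)^2*(z - 1)*(z + 4)*(z + 3)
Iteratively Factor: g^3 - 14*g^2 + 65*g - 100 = (g - 4)*(g^2 - 10*g + 25) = (g - 5)*(g - 4)*(g - 5)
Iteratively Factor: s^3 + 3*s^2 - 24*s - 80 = (s + 4)*(s^2 - s - 20) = (s + 4)^2*(s - 5)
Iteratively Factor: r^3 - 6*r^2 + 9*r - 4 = (r - 1)*(r^2 - 5*r + 4) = (r - 1)^2*(r - 4)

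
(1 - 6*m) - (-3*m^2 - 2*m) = 3*m^2 - 4*m + 1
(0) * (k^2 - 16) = 0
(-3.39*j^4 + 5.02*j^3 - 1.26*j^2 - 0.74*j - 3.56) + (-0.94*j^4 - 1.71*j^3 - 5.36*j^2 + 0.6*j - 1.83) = -4.33*j^4 + 3.31*j^3 - 6.62*j^2 - 0.14*j - 5.39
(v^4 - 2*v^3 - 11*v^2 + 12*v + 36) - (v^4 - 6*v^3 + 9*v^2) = 4*v^3 - 20*v^2 + 12*v + 36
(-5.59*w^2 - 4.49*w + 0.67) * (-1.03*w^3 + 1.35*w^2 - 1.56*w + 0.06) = 5.7577*w^5 - 2.9218*w^4 + 1.9688*w^3 + 7.5735*w^2 - 1.3146*w + 0.0402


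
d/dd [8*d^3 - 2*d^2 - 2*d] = 24*d^2 - 4*d - 2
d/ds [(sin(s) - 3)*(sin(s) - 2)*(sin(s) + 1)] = (3*sin(s)^2 - 8*sin(s) + 1)*cos(s)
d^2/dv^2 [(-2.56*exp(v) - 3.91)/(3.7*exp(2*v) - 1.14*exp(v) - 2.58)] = (-35.0464*exp(4*v) - 224.90968*exp(3*v) - 97.14942*exp(2*v) - 146.851404*exp(v) - 5.540292)*exp(v)/(50.653*exp(6*v) - 46.8198*exp(5*v) - 91.53504*exp(4*v) + 63.813096*exp(3*v) + 63.827136*exp(2*v) - 22.764888*exp(v) - 17.173512)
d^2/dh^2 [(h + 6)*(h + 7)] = 2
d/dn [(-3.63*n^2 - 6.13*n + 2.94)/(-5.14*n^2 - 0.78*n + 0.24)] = (-28.6768*n^2 + 28.4808*n + 0.822)/(26.4196*n^4 + 8.0184*n^3 - 1.8588*n^2 - 0.3744*n + 0.0576)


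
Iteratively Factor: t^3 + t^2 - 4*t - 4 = (t + 2)*(t^2 - t - 2) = (t + 1)*(t + 2)*(t - 2)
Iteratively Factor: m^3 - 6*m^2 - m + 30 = (m + 2)*(m^2 - 8*m + 15) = (m - 3)*(m + 2)*(m - 5)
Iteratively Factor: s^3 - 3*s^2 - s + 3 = (s - 1)*(s^2 - 2*s - 3) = (s - 1)*(s + 1)*(s - 3)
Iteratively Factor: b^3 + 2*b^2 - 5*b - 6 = (b + 1)*(b^2 + b - 6) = (b + 1)*(b + 3)*(b - 2)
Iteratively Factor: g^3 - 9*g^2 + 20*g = (g - 5)*(g^2 - 4*g) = (g - 5)*(g - 4)*(g)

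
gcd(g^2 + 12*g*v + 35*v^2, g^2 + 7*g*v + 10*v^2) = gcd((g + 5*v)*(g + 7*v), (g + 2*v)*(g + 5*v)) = g + 5*v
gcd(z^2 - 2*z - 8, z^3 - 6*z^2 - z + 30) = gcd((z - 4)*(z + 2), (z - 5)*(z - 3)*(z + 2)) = z + 2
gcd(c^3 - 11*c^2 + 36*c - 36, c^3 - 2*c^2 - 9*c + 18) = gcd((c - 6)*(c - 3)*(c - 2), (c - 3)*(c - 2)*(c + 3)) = c^2 - 5*c + 6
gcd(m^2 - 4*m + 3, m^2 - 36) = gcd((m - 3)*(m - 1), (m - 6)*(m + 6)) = 1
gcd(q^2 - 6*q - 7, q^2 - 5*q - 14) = q - 7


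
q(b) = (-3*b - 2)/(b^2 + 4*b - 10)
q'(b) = (-3*b - 2)*(-2*b - 4)/(b^2 + 4*b - 10)^2 - 3/(b^2 + 4*b - 10) = (3*b^2 + 4*b + 38)/(b^4 + 8*b^3 - 4*b^2 - 80*b + 100)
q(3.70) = -0.71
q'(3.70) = 0.27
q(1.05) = 1.10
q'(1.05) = 2.06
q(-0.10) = 0.16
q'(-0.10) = 0.35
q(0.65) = 0.57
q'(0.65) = 0.86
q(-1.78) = -0.24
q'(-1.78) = 0.21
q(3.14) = -0.92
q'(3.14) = 0.52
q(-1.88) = -0.26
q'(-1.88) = 0.21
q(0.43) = 0.41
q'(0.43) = 0.61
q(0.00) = 0.20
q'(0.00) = 0.38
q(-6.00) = 8.00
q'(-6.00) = 30.50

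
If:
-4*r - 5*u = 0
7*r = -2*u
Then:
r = 0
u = 0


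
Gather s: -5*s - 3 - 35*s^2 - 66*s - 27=-35*s^2 - 71*s - 30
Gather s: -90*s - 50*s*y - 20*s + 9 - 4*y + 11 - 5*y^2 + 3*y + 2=s*(-50*y - 110) - 5*y^2 - y + 22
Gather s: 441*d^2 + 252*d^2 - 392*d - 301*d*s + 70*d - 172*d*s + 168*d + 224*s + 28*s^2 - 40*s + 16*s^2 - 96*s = 693*d^2 - 154*d + 44*s^2 + s*(88 - 473*d)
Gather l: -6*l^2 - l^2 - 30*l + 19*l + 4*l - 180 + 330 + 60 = -7*l^2 - 7*l + 210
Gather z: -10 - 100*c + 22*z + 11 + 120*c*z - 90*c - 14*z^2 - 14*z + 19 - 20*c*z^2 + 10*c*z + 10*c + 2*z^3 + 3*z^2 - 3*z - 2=-180*c + 2*z^3 + z^2*(-20*c - 11) + z*(130*c + 5) + 18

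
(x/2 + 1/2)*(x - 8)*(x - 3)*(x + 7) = x^4/2 - 3*x^3/2 - 57*x^2/2 + 115*x/2 + 84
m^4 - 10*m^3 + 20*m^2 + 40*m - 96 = (m - 6)*(m - 4)*(m - 2)*(m + 2)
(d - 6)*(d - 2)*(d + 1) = d^3 - 7*d^2 + 4*d + 12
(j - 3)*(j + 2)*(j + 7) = j^3 + 6*j^2 - 13*j - 42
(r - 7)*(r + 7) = r^2 - 49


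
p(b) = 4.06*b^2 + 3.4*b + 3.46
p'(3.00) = 27.76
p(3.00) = 50.20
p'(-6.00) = -45.32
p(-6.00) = 129.22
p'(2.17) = 21.02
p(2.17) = 29.96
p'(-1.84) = -11.54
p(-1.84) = 10.95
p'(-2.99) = -20.88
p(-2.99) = 29.59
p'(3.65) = 33.04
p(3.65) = 69.96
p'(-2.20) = -14.46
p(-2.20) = 15.63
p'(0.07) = 3.97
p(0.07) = 3.72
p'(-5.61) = -42.15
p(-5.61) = 112.16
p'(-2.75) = -18.93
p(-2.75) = 24.81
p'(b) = 8.12*b + 3.4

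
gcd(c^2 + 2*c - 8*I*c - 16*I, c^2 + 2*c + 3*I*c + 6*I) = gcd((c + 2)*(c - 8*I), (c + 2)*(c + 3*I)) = c + 2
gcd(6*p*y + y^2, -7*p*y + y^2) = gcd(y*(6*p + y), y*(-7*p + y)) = y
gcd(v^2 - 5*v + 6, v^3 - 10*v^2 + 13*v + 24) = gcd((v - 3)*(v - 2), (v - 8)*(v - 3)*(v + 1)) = v - 3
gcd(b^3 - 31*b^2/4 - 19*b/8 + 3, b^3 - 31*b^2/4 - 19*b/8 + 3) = b^3 - 31*b^2/4 - 19*b/8 + 3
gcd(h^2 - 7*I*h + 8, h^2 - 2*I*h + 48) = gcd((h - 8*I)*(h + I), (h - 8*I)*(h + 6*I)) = h - 8*I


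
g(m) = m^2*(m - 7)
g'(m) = m^2 + 2*m*(m - 7)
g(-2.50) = -59.38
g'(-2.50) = 53.75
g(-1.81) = -28.86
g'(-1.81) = 35.17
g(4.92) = -50.35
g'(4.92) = 3.74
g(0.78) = -3.78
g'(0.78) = -9.09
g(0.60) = -2.30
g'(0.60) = -7.32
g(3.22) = -39.19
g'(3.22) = -13.97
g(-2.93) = -85.25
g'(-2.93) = 66.77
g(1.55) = -13.09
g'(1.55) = -14.49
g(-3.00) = -90.00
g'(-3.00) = 69.00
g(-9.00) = -1296.00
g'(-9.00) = 369.00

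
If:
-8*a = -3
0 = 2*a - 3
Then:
No Solution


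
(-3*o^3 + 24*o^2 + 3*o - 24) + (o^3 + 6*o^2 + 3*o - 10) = -2*o^3 + 30*o^2 + 6*o - 34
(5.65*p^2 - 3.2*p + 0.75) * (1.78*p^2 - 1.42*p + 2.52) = 10.057*p^4 - 13.719*p^3 + 20.117*p^2 - 9.129*p + 1.89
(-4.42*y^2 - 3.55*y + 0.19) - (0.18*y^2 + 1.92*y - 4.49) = -4.6*y^2 - 5.47*y + 4.68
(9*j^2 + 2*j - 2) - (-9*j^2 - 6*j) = 18*j^2 + 8*j - 2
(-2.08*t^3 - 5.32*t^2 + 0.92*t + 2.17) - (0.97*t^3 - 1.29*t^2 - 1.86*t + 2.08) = -3.05*t^3 - 4.03*t^2 + 2.78*t + 0.0899999999999999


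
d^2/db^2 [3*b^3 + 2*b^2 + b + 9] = 18*b + 4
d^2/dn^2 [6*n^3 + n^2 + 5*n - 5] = 36*n + 2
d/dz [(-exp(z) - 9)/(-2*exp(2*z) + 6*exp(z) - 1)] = (-2*exp(2*z) - 36*exp(z) + 55)*exp(z)/(4*exp(4*z) - 24*exp(3*z) + 40*exp(2*z) - 12*exp(z) + 1)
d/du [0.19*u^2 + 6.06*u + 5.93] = 0.38*u + 6.06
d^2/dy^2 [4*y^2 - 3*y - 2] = 8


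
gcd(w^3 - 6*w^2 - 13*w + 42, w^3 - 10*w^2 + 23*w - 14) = w^2 - 9*w + 14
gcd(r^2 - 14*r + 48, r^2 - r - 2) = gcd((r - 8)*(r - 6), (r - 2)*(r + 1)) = 1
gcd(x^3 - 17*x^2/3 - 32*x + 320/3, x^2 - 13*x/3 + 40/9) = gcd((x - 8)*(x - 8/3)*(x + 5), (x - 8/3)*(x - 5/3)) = x - 8/3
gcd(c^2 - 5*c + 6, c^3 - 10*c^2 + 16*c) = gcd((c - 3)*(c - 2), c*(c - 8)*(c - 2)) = c - 2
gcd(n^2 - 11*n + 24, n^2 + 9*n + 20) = 1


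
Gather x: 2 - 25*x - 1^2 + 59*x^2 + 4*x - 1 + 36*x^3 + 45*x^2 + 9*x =36*x^3 + 104*x^2 - 12*x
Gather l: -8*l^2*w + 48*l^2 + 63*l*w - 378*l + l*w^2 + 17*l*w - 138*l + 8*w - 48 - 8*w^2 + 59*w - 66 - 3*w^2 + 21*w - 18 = l^2*(48 - 8*w) + l*(w^2 + 80*w - 516) - 11*w^2 + 88*w - 132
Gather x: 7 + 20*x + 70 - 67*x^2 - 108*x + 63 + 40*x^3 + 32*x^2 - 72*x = 40*x^3 - 35*x^2 - 160*x + 140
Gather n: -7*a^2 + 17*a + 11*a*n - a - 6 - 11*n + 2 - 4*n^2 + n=-7*a^2 + 16*a - 4*n^2 + n*(11*a - 10) - 4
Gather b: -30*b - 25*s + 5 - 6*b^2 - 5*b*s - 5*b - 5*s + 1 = -6*b^2 + b*(-5*s - 35) - 30*s + 6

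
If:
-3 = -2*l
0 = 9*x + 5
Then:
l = 3/2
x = -5/9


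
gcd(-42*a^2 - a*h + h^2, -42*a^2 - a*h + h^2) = 42*a^2 + a*h - h^2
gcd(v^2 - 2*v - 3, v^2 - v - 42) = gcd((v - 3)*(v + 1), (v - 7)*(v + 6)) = 1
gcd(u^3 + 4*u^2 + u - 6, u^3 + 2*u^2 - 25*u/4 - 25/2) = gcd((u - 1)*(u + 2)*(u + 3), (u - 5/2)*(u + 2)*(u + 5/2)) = u + 2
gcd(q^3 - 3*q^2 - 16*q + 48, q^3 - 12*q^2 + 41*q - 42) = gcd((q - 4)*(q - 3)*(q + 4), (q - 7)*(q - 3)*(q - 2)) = q - 3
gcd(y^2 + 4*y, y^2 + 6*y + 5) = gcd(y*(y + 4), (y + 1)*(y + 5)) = 1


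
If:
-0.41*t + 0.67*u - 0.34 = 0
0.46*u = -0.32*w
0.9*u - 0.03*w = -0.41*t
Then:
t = -0.48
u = 0.21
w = -0.30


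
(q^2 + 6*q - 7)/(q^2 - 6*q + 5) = (q + 7)/(q - 5)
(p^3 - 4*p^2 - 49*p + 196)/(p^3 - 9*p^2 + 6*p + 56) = (p + 7)/(p + 2)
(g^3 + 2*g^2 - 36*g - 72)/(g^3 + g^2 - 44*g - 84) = (g - 6)/(g - 7)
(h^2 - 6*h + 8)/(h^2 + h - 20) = (h - 2)/(h + 5)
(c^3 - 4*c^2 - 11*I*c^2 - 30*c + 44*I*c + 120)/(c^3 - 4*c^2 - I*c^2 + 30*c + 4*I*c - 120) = (c - 5*I)/(c + 5*I)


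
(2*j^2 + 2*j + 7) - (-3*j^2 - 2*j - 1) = 5*j^2 + 4*j + 8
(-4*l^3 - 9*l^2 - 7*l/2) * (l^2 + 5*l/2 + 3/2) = -4*l^5 - 19*l^4 - 32*l^3 - 89*l^2/4 - 21*l/4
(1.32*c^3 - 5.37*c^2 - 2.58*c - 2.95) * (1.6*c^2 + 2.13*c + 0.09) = 2.112*c^5 - 5.7804*c^4 - 15.4473*c^3 - 10.6987*c^2 - 6.5157*c - 0.2655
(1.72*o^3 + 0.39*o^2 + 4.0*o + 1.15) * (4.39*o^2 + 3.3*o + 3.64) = 7.5508*o^5 + 7.3881*o^4 + 25.1078*o^3 + 19.6681*o^2 + 18.355*o + 4.186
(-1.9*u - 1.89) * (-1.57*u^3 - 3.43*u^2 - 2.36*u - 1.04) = 2.983*u^4 + 9.4843*u^3 + 10.9667*u^2 + 6.4364*u + 1.9656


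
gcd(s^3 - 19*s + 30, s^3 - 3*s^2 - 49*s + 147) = s - 3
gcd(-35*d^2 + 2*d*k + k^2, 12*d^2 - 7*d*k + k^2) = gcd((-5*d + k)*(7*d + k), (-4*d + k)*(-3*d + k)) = 1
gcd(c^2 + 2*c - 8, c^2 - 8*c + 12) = c - 2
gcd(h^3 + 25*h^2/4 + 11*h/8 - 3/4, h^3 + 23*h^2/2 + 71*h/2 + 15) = h^2 + 13*h/2 + 3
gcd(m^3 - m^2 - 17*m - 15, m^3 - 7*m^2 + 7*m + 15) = m^2 - 4*m - 5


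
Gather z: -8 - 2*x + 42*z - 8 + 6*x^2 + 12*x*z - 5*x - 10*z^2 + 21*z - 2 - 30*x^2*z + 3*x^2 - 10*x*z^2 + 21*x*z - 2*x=9*x^2 - 9*x + z^2*(-10*x - 10) + z*(-30*x^2 + 33*x + 63) - 18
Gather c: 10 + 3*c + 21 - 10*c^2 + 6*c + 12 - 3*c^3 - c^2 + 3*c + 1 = -3*c^3 - 11*c^2 + 12*c + 44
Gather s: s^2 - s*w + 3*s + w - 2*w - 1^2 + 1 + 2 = s^2 + s*(3 - w) - w + 2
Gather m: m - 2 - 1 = m - 3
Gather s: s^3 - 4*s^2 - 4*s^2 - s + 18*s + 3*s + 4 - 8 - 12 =s^3 - 8*s^2 + 20*s - 16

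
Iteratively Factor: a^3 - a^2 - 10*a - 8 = (a + 1)*(a^2 - 2*a - 8) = (a - 4)*(a + 1)*(a + 2)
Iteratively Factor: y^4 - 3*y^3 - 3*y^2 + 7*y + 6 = (y - 3)*(y^3 - 3*y - 2) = (y - 3)*(y + 1)*(y^2 - y - 2) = (y - 3)*(y - 2)*(y + 1)*(y + 1)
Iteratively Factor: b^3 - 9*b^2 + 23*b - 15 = (b - 1)*(b^2 - 8*b + 15) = (b - 5)*(b - 1)*(b - 3)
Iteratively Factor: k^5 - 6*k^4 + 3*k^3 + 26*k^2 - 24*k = (k - 3)*(k^4 - 3*k^3 - 6*k^2 + 8*k) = (k - 3)*(k + 2)*(k^3 - 5*k^2 + 4*k) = k*(k - 3)*(k + 2)*(k^2 - 5*k + 4) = k*(k - 4)*(k - 3)*(k + 2)*(k - 1)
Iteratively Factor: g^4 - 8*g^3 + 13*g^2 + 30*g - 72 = (g + 2)*(g^3 - 10*g^2 + 33*g - 36) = (g - 3)*(g + 2)*(g^2 - 7*g + 12) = (g - 3)^2*(g + 2)*(g - 4)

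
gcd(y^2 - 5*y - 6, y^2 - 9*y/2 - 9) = y - 6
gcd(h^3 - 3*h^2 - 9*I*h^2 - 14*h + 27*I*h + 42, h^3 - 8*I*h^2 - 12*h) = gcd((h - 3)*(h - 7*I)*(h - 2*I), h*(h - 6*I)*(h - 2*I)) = h - 2*I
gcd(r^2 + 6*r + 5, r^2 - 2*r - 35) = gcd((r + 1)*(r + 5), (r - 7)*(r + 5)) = r + 5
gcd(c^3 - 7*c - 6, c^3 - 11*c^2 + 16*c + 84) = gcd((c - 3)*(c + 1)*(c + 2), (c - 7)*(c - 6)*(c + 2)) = c + 2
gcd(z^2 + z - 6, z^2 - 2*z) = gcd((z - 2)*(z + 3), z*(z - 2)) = z - 2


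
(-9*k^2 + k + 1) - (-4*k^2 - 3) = -5*k^2 + k + 4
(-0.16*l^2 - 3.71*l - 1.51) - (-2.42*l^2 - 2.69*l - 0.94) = 2.26*l^2 - 1.02*l - 0.57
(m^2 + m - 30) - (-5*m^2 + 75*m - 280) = 6*m^2 - 74*m + 250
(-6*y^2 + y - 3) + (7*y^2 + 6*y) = y^2 + 7*y - 3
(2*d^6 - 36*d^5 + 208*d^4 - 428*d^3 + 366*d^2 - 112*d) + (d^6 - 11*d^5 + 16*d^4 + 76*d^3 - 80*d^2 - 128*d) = 3*d^6 - 47*d^5 + 224*d^4 - 352*d^3 + 286*d^2 - 240*d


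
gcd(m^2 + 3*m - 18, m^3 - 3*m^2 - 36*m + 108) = m^2 + 3*m - 18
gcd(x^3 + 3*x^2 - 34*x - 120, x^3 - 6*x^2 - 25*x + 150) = x^2 - x - 30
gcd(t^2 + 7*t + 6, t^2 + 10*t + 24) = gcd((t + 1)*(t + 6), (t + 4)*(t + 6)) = t + 6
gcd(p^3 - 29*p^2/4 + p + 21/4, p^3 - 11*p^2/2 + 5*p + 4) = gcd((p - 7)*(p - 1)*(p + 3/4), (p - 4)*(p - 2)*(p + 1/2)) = 1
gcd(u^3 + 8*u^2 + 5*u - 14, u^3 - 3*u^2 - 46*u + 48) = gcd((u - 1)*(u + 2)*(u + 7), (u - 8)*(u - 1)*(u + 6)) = u - 1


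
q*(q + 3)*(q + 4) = q^3 + 7*q^2 + 12*q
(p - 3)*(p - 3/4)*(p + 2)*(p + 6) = p^4 + 17*p^3/4 - 63*p^2/4 - 27*p + 27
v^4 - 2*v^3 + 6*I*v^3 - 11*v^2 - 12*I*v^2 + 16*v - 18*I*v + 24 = (v - 3)*(v + 1)*(v + 2*I)*(v + 4*I)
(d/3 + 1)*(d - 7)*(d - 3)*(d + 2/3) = d^4/3 - 19*d^3/9 - 41*d^2/9 + 19*d + 14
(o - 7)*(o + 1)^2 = o^3 - 5*o^2 - 13*o - 7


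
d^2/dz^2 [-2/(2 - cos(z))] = 2*(sin(z)^2 - 2*cos(z) + 1)/(cos(z) - 2)^3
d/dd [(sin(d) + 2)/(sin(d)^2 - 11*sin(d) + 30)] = (-4*sin(d) + cos(d)^2 + 51)*cos(d)/(sin(d)^2 - 11*sin(d) + 30)^2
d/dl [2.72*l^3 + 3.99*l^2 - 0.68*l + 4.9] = 8.16*l^2 + 7.98*l - 0.68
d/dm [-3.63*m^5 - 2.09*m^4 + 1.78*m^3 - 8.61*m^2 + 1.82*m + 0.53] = -18.15*m^4 - 8.36*m^3 + 5.34*m^2 - 17.22*m + 1.82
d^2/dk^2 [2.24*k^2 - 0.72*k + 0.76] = 4.48000000000000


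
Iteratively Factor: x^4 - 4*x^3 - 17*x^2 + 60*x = (x - 5)*(x^3 + x^2 - 12*x) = (x - 5)*(x - 3)*(x^2 + 4*x) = x*(x - 5)*(x - 3)*(x + 4)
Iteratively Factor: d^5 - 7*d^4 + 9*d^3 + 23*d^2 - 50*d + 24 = (d - 4)*(d^4 - 3*d^3 - 3*d^2 + 11*d - 6) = (d - 4)*(d - 1)*(d^3 - 2*d^2 - 5*d + 6) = (d - 4)*(d - 3)*(d - 1)*(d^2 + d - 2) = (d - 4)*(d - 3)*(d - 1)^2*(d + 2)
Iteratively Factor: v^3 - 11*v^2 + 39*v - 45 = (v - 3)*(v^2 - 8*v + 15) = (v - 3)^2*(v - 5)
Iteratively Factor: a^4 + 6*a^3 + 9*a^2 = (a)*(a^3 + 6*a^2 + 9*a) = a^2*(a^2 + 6*a + 9) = a^2*(a + 3)*(a + 3)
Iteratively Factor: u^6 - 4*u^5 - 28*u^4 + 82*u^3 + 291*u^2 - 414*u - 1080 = (u + 2)*(u^5 - 6*u^4 - 16*u^3 + 114*u^2 + 63*u - 540) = (u - 5)*(u + 2)*(u^4 - u^3 - 21*u^2 + 9*u + 108) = (u - 5)*(u - 3)*(u + 2)*(u^3 + 2*u^2 - 15*u - 36) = (u - 5)*(u - 3)*(u + 2)*(u + 3)*(u^2 - u - 12) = (u - 5)*(u - 4)*(u - 3)*(u + 2)*(u + 3)*(u + 3)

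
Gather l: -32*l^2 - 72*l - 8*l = -32*l^2 - 80*l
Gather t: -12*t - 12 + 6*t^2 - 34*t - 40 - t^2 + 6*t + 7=5*t^2 - 40*t - 45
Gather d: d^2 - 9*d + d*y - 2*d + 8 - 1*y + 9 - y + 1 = d^2 + d*(y - 11) - 2*y + 18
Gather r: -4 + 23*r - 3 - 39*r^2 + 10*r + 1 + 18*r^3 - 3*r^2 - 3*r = 18*r^3 - 42*r^2 + 30*r - 6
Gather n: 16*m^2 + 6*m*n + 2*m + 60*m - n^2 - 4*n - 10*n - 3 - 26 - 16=16*m^2 + 62*m - n^2 + n*(6*m - 14) - 45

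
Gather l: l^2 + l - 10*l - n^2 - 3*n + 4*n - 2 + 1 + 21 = l^2 - 9*l - n^2 + n + 20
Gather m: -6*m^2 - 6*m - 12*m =-6*m^2 - 18*m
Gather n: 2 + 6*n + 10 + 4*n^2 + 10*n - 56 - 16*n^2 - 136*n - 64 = -12*n^2 - 120*n - 108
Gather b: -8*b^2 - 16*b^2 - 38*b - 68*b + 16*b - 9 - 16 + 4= -24*b^2 - 90*b - 21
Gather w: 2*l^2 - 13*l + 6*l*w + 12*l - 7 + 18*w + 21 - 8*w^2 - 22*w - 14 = 2*l^2 - l - 8*w^2 + w*(6*l - 4)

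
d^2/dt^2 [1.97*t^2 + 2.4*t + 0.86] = 3.94000000000000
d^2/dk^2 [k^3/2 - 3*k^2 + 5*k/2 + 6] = 3*k - 6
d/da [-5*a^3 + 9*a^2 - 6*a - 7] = -15*a^2 + 18*a - 6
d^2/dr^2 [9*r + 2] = 0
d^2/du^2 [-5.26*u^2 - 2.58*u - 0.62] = -10.5200000000000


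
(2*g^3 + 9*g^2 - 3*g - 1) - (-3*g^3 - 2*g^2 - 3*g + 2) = 5*g^3 + 11*g^2 - 3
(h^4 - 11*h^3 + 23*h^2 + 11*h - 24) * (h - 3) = h^5 - 14*h^4 + 56*h^3 - 58*h^2 - 57*h + 72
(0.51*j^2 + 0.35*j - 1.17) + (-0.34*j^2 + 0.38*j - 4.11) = 0.17*j^2 + 0.73*j - 5.28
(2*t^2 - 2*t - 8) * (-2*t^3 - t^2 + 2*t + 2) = -4*t^5 + 2*t^4 + 22*t^3 + 8*t^2 - 20*t - 16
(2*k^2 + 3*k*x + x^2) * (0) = 0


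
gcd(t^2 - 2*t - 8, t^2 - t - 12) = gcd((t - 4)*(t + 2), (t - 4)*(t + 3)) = t - 4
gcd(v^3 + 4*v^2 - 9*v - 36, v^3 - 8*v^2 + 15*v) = v - 3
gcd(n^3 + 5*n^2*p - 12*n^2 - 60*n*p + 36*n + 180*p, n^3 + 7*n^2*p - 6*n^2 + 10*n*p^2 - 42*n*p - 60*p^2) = n^2 + 5*n*p - 6*n - 30*p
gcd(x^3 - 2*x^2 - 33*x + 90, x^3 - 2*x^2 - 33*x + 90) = x^3 - 2*x^2 - 33*x + 90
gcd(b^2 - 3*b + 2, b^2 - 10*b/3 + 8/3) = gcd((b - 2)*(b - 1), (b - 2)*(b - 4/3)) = b - 2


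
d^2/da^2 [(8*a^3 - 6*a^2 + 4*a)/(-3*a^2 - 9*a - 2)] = 12*(-133*a^3 - 90*a^2 - 4*a + 16)/(27*a^6 + 243*a^5 + 783*a^4 + 1053*a^3 + 522*a^2 + 108*a + 8)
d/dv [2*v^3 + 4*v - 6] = 6*v^2 + 4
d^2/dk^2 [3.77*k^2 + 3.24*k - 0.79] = 7.54000000000000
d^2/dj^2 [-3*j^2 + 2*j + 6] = -6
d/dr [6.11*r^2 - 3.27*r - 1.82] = 12.22*r - 3.27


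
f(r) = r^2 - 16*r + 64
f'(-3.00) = -22.00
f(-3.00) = 121.00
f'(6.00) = -4.00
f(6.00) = 4.00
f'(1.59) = -12.82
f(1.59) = 41.09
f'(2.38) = -11.24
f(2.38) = 31.58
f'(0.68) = -14.64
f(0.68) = 53.58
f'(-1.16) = -18.32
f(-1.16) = 83.91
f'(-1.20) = -18.40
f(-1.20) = 84.64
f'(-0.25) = -16.50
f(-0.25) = 68.06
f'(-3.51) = -23.02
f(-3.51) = 132.48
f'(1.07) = -13.86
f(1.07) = 48.02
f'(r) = 2*r - 16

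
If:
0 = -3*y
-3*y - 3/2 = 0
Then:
No Solution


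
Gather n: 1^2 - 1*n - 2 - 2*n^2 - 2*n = -2*n^2 - 3*n - 1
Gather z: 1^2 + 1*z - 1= z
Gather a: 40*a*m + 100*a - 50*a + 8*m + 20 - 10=a*(40*m + 50) + 8*m + 10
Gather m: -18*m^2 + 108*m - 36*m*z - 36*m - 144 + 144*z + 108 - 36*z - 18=-18*m^2 + m*(72 - 36*z) + 108*z - 54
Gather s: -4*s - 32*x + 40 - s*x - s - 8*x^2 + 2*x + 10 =s*(-x - 5) - 8*x^2 - 30*x + 50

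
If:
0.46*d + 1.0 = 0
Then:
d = -2.17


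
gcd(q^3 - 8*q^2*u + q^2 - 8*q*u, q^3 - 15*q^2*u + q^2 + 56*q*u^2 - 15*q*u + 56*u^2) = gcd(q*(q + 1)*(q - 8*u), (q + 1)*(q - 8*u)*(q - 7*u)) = q^2 - 8*q*u + q - 8*u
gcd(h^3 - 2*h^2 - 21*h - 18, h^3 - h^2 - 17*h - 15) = h^2 + 4*h + 3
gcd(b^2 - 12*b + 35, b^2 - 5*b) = b - 5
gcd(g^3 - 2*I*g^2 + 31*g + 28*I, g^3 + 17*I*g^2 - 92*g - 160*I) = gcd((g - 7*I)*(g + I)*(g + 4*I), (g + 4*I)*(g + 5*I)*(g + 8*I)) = g + 4*I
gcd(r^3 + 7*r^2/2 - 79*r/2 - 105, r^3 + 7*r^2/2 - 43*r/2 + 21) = r + 7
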